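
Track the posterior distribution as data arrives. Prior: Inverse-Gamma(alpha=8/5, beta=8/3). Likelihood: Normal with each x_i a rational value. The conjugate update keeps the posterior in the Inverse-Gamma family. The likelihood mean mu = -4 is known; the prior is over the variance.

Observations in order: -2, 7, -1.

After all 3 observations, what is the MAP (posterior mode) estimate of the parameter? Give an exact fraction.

2090/123

obs 1: x=-2 → posterior Inverse-Gamma(21/10, 14/3)
obs 2: x=7 → posterior Inverse-Gamma(13/5, 391/6)
obs 3: x=-1 → posterior Inverse-Gamma(31/10, 209/3)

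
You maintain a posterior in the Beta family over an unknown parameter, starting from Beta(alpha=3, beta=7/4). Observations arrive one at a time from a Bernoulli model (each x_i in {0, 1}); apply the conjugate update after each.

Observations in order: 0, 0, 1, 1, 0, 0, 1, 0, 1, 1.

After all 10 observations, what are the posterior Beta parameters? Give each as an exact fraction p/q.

alpha=8, beta=27/4

obs 1: x=0 → posterior Beta(3, 11/4)
obs 2: x=0 → posterior Beta(3, 15/4)
obs 3: x=1 → posterior Beta(4, 15/4)
obs 4: x=1 → posterior Beta(5, 15/4)
obs 5: x=0 → posterior Beta(5, 19/4)
obs 6: x=0 → posterior Beta(5, 23/4)
obs 7: x=1 → posterior Beta(6, 23/4)
obs 8: x=0 → posterior Beta(6, 27/4)
obs 9: x=1 → posterior Beta(7, 27/4)
obs 10: x=1 → posterior Beta(8, 27/4)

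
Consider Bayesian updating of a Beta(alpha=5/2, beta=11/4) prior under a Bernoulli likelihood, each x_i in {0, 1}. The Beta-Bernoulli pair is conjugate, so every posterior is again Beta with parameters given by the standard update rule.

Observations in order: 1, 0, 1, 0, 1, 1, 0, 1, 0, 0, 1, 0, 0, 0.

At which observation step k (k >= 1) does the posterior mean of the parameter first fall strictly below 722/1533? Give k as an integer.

obs 1: x=1 → posterior Beta(7/2, 11/4)
obs 2: x=0 → posterior Beta(7/2, 15/4)
obs 3: x=1 → posterior Beta(9/2, 15/4)
obs 4: x=0 → posterior Beta(9/2, 19/4)
obs 5: x=1 → posterior Beta(11/2, 19/4)
obs 6: x=1 → posterior Beta(13/2, 19/4)
obs 7: x=0 → posterior Beta(13/2, 23/4)
obs 8: x=1 → posterior Beta(15/2, 23/4)
obs 9: x=0 → posterior Beta(15/2, 27/4)
obs 10: x=0 → posterior Beta(15/2, 31/4)
obs 11: x=1 → posterior Beta(17/2, 31/4)
obs 12: x=0 → posterior Beta(17/2, 35/4)
obs 13: x=0 → posterior Beta(17/2, 39/4)
obs 14: x=0 → posterior Beta(17/2, 43/4)

k = 13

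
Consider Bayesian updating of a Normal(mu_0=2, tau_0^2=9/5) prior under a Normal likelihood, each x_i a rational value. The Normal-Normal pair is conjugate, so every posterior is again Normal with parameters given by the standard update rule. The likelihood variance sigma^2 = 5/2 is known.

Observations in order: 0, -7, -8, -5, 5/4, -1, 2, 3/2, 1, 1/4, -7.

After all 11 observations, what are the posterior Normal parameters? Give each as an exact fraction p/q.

mu_0=-346/223, tau_0^2=45/223

obs 1: x=0 → posterior Normal(50/43, 45/43)
obs 2: x=-7 → posterior Normal(-76/61, 45/61)
obs 3: x=-8 → posterior Normal(-220/79, 45/79)
obs 4: x=-5 → posterior Normal(-310/97, 45/97)
obs 5: x=5/4 → posterior Normal(-5/2, 9/23)
obs 6: x=-1 → posterior Normal(-611/266, 45/133)
obs 7: x=2 → posterior Normal(-539/302, 45/151)
obs 8: x=3/2 → posterior Normal(-485/338, 45/169)
obs 9: x=1 → posterior Normal(-449/374, 45/187)
obs 10: x=1/4 → posterior Normal(-44/41, 9/41)
obs 11: x=-7 → posterior Normal(-346/223, 45/223)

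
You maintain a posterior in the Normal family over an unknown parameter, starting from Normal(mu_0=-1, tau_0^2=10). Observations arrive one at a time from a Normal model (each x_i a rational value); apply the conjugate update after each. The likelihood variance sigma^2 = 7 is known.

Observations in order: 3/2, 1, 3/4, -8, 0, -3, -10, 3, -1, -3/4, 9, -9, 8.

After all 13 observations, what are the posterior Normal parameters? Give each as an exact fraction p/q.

obs 1: x=3/2 → posterior Normal(8/17, 70/17)
obs 2: x=1 → posterior Normal(2/3, 70/27)
obs 3: x=3/4 → posterior Normal(51/74, 70/37)
obs 4: x=-8 → posterior Normal(-109/94, 70/47)
obs 5: x=0 → posterior Normal(-109/114, 70/57)
obs 6: x=-3 → posterior Normal(-169/134, 70/67)
obs 7: x=-10 → posterior Normal(-369/154, 10/11)
obs 8: x=3 → posterior Normal(-103/58, 70/87)
obs 9: x=-1 → posterior Normal(-329/194, 70/97)
obs 10: x=-3/4 → posterior Normal(-172/107, 70/107)
obs 11: x=9 → posterior Normal(-82/117, 70/117)
obs 12: x=-9 → posterior Normal(-172/127, 70/127)
obs 13: x=8 → posterior Normal(-92/137, 70/137)

mu_0=-92/137, tau_0^2=70/137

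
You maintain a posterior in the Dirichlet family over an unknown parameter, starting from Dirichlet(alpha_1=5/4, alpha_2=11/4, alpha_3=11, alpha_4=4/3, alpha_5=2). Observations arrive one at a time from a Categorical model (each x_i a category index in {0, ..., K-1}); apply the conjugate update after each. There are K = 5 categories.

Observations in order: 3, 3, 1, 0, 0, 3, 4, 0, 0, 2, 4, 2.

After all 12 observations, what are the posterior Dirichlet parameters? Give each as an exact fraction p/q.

obs 1: x=3 → posterior Dirichlet(5/4, 11/4, 11, 7/3, 2)
obs 2: x=3 → posterior Dirichlet(5/4, 11/4, 11, 10/3, 2)
obs 3: x=1 → posterior Dirichlet(5/4, 15/4, 11, 10/3, 2)
obs 4: x=0 → posterior Dirichlet(9/4, 15/4, 11, 10/3, 2)
obs 5: x=0 → posterior Dirichlet(13/4, 15/4, 11, 10/3, 2)
obs 6: x=3 → posterior Dirichlet(13/4, 15/4, 11, 13/3, 2)
obs 7: x=4 → posterior Dirichlet(13/4, 15/4, 11, 13/3, 3)
obs 8: x=0 → posterior Dirichlet(17/4, 15/4, 11, 13/3, 3)
obs 9: x=0 → posterior Dirichlet(21/4, 15/4, 11, 13/3, 3)
obs 10: x=2 → posterior Dirichlet(21/4, 15/4, 12, 13/3, 3)
obs 11: x=4 → posterior Dirichlet(21/4, 15/4, 12, 13/3, 4)
obs 12: x=2 → posterior Dirichlet(21/4, 15/4, 13, 13/3, 4)

alpha_1=21/4, alpha_2=15/4, alpha_3=13, alpha_4=13/3, alpha_5=4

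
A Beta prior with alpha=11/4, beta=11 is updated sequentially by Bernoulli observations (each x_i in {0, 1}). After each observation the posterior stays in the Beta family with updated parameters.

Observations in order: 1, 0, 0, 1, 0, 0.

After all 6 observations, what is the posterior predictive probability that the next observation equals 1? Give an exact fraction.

obs 1: x=1 → posterior Beta(15/4, 11)
obs 2: x=0 → posterior Beta(15/4, 12)
obs 3: x=0 → posterior Beta(15/4, 13)
obs 4: x=1 → posterior Beta(19/4, 13)
obs 5: x=0 → posterior Beta(19/4, 14)
obs 6: x=0 → posterior Beta(19/4, 15)

19/79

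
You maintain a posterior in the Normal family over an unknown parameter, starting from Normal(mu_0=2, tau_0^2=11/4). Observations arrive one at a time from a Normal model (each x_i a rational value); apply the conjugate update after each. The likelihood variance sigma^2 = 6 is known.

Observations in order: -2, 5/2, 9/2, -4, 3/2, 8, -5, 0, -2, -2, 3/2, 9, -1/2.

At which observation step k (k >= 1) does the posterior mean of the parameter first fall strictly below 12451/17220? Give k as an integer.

k = 9

obs 1: x=-2 → posterior Normal(26/35, 66/35)
obs 2: x=5/2 → posterior Normal(107/92, 33/23)
obs 3: x=9/2 → posterior Normal(103/57, 22/19)
obs 4: x=-4 → posterior Normal(59/68, 33/34)
obs 5: x=3/2 → posterior Normal(151/158, 66/79)
obs 6: x=8 → posterior Normal(109/60, 11/15)
obs 7: x=-5 → posterior Normal(217/202, 66/101)
obs 8: x=0 → posterior Normal(31/32, 33/56)
obs 9: x=-2 → posterior Normal(173/246, 22/41)
obs 10: x=-2 → posterior Normal(129/268, 33/67)
obs 11: x=3/2 → posterior Normal(81/145, 66/145)
obs 12: x=9 → posterior Normal(15/13, 11/26)
obs 13: x=-1/2 → posterior Normal(349/334, 66/167)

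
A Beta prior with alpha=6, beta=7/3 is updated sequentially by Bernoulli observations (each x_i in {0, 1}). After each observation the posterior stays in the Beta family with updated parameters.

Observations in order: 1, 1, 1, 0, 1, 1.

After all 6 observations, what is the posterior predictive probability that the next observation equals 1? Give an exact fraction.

obs 1: x=1 → posterior Beta(7, 7/3)
obs 2: x=1 → posterior Beta(8, 7/3)
obs 3: x=1 → posterior Beta(9, 7/3)
obs 4: x=0 → posterior Beta(9, 10/3)
obs 5: x=1 → posterior Beta(10, 10/3)
obs 6: x=1 → posterior Beta(11, 10/3)

33/43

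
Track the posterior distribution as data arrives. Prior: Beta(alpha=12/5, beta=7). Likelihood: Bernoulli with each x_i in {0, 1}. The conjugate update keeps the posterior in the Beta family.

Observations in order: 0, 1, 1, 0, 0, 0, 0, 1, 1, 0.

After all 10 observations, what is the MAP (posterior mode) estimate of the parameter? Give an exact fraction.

9/29

obs 1: x=0 → posterior Beta(12/5, 8)
obs 2: x=1 → posterior Beta(17/5, 8)
obs 3: x=1 → posterior Beta(22/5, 8)
obs 4: x=0 → posterior Beta(22/5, 9)
obs 5: x=0 → posterior Beta(22/5, 10)
obs 6: x=0 → posterior Beta(22/5, 11)
obs 7: x=0 → posterior Beta(22/5, 12)
obs 8: x=1 → posterior Beta(27/5, 12)
obs 9: x=1 → posterior Beta(32/5, 12)
obs 10: x=0 → posterior Beta(32/5, 13)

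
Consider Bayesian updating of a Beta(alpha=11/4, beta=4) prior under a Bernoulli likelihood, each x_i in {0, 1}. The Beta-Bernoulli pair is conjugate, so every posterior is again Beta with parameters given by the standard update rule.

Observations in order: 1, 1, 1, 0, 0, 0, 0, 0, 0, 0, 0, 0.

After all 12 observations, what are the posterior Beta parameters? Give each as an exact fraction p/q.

alpha=23/4, beta=13

obs 1: x=1 → posterior Beta(15/4, 4)
obs 2: x=1 → posterior Beta(19/4, 4)
obs 3: x=1 → posterior Beta(23/4, 4)
obs 4: x=0 → posterior Beta(23/4, 5)
obs 5: x=0 → posterior Beta(23/4, 6)
obs 6: x=0 → posterior Beta(23/4, 7)
obs 7: x=0 → posterior Beta(23/4, 8)
obs 8: x=0 → posterior Beta(23/4, 9)
obs 9: x=0 → posterior Beta(23/4, 10)
obs 10: x=0 → posterior Beta(23/4, 11)
obs 11: x=0 → posterior Beta(23/4, 12)
obs 12: x=0 → posterior Beta(23/4, 13)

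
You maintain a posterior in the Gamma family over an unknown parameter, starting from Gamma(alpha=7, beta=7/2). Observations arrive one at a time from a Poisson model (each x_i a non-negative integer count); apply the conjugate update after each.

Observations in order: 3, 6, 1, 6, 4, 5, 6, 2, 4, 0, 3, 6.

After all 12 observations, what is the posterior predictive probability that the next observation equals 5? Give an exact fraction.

4971383399351344154280496938934553798384178947992195321482553894244513787657198896576/39907274068192123492399277968008540962905119322515757115695361215444160956345244996697

obs 1: x=3 → posterior Gamma(10, 9/2)
obs 2: x=6 → posterior Gamma(16, 11/2)
obs 3: x=1 → posterior Gamma(17, 13/2)
obs 4: x=6 → posterior Gamma(23, 15/2)
obs 5: x=4 → posterior Gamma(27, 17/2)
obs 6: x=5 → posterior Gamma(32, 19/2)
obs 7: x=6 → posterior Gamma(38, 21/2)
obs 8: x=2 → posterior Gamma(40, 23/2)
obs 9: x=4 → posterior Gamma(44, 25/2)
obs 10: x=0 → posterior Gamma(44, 27/2)
obs 11: x=3 → posterior Gamma(47, 29/2)
obs 12: x=6 → posterior Gamma(53, 31/2)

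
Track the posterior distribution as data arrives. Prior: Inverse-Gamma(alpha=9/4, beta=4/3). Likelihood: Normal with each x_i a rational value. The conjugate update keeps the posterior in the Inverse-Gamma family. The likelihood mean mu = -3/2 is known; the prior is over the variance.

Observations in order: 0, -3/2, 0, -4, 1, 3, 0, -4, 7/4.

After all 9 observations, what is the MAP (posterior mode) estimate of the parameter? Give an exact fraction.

2831/744

obs 1: x=0 → posterior Inverse-Gamma(11/4, 59/24)
obs 2: x=-3/2 → posterior Inverse-Gamma(13/4, 59/24)
obs 3: x=0 → posterior Inverse-Gamma(15/4, 43/12)
obs 4: x=-4 → posterior Inverse-Gamma(17/4, 161/24)
obs 5: x=1 → posterior Inverse-Gamma(19/4, 59/6)
obs 6: x=3 → posterior Inverse-Gamma(21/4, 479/24)
obs 7: x=0 → posterior Inverse-Gamma(23/4, 253/12)
obs 8: x=-4 → posterior Inverse-Gamma(25/4, 581/24)
obs 9: x=7/4 → posterior Inverse-Gamma(27/4, 2831/96)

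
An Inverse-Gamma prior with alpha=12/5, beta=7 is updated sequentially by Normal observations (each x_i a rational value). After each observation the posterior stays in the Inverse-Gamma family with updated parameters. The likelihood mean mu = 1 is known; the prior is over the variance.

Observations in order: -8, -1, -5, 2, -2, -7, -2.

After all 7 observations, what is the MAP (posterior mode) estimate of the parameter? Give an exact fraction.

obs 1: x=-8 → posterior Inverse-Gamma(29/10, 95/2)
obs 2: x=-1 → posterior Inverse-Gamma(17/5, 99/2)
obs 3: x=-5 → posterior Inverse-Gamma(39/10, 135/2)
obs 4: x=2 → posterior Inverse-Gamma(22/5, 68)
obs 5: x=-2 → posterior Inverse-Gamma(49/10, 145/2)
obs 6: x=-7 → posterior Inverse-Gamma(27/5, 209/2)
obs 7: x=-2 → posterior Inverse-Gamma(59/10, 109)

1090/69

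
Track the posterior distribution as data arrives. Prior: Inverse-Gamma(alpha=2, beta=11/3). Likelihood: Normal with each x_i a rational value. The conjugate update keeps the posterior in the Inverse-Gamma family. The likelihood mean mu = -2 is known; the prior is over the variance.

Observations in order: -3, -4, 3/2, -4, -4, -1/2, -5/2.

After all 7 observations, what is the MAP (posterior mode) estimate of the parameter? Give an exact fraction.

421/156

obs 1: x=-3 → posterior Inverse-Gamma(5/2, 25/6)
obs 2: x=-4 → posterior Inverse-Gamma(3, 37/6)
obs 3: x=3/2 → posterior Inverse-Gamma(7/2, 295/24)
obs 4: x=-4 → posterior Inverse-Gamma(4, 343/24)
obs 5: x=-4 → posterior Inverse-Gamma(9/2, 391/24)
obs 6: x=-1/2 → posterior Inverse-Gamma(5, 209/12)
obs 7: x=-5/2 → posterior Inverse-Gamma(11/2, 421/24)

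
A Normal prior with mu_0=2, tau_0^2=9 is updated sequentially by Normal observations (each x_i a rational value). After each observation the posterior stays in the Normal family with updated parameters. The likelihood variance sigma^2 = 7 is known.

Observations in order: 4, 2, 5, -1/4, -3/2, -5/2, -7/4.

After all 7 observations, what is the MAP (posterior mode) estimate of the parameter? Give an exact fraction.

59/70

obs 1: x=4 → posterior Normal(25/8, 63/16)
obs 2: x=2 → posterior Normal(68/25, 63/25)
obs 3: x=5 → posterior Normal(113/34, 63/34)
obs 4: x=-1/4 → posterior Normal(443/172, 63/43)
obs 5: x=-3/2 → posterior Normal(389/208, 63/52)
obs 6: x=-5/2 → posterior Normal(299/244, 63/61)
obs 7: x=-7/4 → posterior Normal(59/70, 9/10)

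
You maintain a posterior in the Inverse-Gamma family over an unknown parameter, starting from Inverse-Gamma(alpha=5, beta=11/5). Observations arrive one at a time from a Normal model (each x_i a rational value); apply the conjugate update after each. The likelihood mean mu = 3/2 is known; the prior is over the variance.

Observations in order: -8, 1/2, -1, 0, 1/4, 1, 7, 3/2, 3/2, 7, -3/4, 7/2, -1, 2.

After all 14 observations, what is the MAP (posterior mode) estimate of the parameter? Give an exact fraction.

obs 1: x=-8 → posterior Inverse-Gamma(11/2, 1893/40)
obs 2: x=1/2 → posterior Inverse-Gamma(6, 1913/40)
obs 3: x=-1 → posterior Inverse-Gamma(13/2, 1019/20)
obs 4: x=0 → posterior Inverse-Gamma(7, 2083/40)
obs 5: x=1/4 → posterior Inverse-Gamma(15/2, 8457/160)
obs 6: x=1 → posterior Inverse-Gamma(8, 8477/160)
obs 7: x=7 → posterior Inverse-Gamma(17/2, 10897/160)
obs 8: x=3/2 → posterior Inverse-Gamma(9, 10897/160)
obs 9: x=3/2 → posterior Inverse-Gamma(19/2, 10897/160)
obs 10: x=7 → posterior Inverse-Gamma(10, 13317/160)
obs 11: x=-3/4 → posterior Inverse-Gamma(21/2, 6861/80)
obs 12: x=7/2 → posterior Inverse-Gamma(11, 7021/80)
obs 13: x=-1 → posterior Inverse-Gamma(23/2, 7271/80)
obs 14: x=2 → posterior Inverse-Gamma(12, 7281/80)

7281/1040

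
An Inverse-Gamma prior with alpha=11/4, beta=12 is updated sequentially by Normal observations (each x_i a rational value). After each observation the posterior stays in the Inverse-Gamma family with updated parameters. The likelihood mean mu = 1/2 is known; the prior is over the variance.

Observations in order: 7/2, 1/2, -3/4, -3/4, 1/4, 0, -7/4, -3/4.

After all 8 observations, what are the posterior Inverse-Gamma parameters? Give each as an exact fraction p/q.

obs 1: x=7/2 → posterior Inverse-Gamma(13/4, 33/2)
obs 2: x=1/2 → posterior Inverse-Gamma(15/4, 33/2)
obs 3: x=-3/4 → posterior Inverse-Gamma(17/4, 553/32)
obs 4: x=-3/4 → posterior Inverse-Gamma(19/4, 289/16)
obs 5: x=1/4 → posterior Inverse-Gamma(21/4, 579/32)
obs 6: x=0 → posterior Inverse-Gamma(23/4, 583/32)
obs 7: x=-7/4 → posterior Inverse-Gamma(25/4, 83/4)
obs 8: x=-3/4 → posterior Inverse-Gamma(27/4, 689/32)

alpha=27/4, beta=689/32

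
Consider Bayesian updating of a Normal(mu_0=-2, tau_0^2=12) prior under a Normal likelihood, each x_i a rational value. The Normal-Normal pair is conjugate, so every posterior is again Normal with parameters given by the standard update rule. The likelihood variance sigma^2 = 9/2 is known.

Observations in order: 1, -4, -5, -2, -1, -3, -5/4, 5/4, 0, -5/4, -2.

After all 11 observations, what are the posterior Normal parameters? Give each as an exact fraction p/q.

obs 1: x=1 → posterior Normal(2/11, 36/11)
obs 2: x=-4 → posterior Normal(-30/19, 36/19)
obs 3: x=-5 → posterior Normal(-70/27, 4/3)
obs 4: x=-2 → posterior Normal(-86/35, 36/35)
obs 5: x=-1 → posterior Normal(-94/43, 36/43)
obs 6: x=-3 → posterior Normal(-118/51, 12/17)
obs 7: x=-5/4 → posterior Normal(-128/59, 36/59)
obs 8: x=5/4 → posterior Normal(-118/67, 36/67)
obs 9: x=0 → posterior Normal(-118/75, 12/25)
obs 10: x=-5/4 → posterior Normal(-128/83, 36/83)
obs 11: x=-2 → posterior Normal(-144/91, 36/91)

mu_0=-144/91, tau_0^2=36/91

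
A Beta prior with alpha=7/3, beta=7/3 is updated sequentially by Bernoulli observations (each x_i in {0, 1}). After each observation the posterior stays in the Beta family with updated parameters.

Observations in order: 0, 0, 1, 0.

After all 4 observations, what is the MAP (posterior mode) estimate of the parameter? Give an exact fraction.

obs 1: x=0 → posterior Beta(7/3, 10/3)
obs 2: x=0 → posterior Beta(7/3, 13/3)
obs 3: x=1 → posterior Beta(10/3, 13/3)
obs 4: x=0 → posterior Beta(10/3, 16/3)

7/20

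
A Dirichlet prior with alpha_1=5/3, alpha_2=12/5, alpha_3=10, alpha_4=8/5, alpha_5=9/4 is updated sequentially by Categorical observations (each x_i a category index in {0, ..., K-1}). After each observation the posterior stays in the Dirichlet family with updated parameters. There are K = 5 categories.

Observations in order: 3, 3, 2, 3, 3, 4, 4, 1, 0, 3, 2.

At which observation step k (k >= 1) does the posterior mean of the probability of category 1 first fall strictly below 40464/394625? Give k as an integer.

obs 1: x=3 → posterior Dirichlet(5/3, 12/5, 10, 13/5, 9/4)
obs 2: x=3 → posterior Dirichlet(5/3, 12/5, 10, 18/5, 9/4)
obs 3: x=2 → posterior Dirichlet(5/3, 12/5, 11, 18/5, 9/4)
obs 4: x=3 → posterior Dirichlet(5/3, 12/5, 11, 23/5, 9/4)
obs 5: x=3 → posterior Dirichlet(5/3, 12/5, 11, 28/5, 9/4)
obs 6: x=4 → posterior Dirichlet(5/3, 12/5, 11, 28/5, 13/4)
obs 7: x=4 → posterior Dirichlet(5/3, 12/5, 11, 28/5, 17/4)
obs 8: x=1 → posterior Dirichlet(5/3, 17/5, 11, 28/5, 17/4)
obs 9: x=0 → posterior Dirichlet(8/3, 17/5, 11, 28/5, 17/4)
obs 10: x=3 → posterior Dirichlet(8/3, 17/5, 11, 33/5, 17/4)
obs 11: x=2 → posterior Dirichlet(8/3, 17/5, 12, 33/5, 17/4)

k = 6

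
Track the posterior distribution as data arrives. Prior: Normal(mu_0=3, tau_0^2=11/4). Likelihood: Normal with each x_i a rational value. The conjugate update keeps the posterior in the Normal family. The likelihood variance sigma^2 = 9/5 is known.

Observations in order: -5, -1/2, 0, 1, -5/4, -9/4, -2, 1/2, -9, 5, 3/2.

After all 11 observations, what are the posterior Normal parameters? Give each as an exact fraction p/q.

obs 1: x=-5 → posterior Normal(-167/91, 99/91)
obs 2: x=-1/2 → posterior Normal(-389/292, 99/146)
obs 3: x=0 → posterior Normal(-389/402, 33/67)
obs 4: x=1 → posterior Normal(-279/512, 99/256)
obs 5: x=-5/4 → posterior Normal(-833/1244, 99/311)
obs 6: x=-9/4 → posterior Normal(-166/183, 33/122)
obs 7: x=-2 → posterior Normal(-442/421, 99/421)
obs 8: x=1/2 → posterior Normal(-829/952, 99/476)
obs 9: x=-9 → posterior Normal(-1819/1062, 11/59)
obs 10: x=5 → posterior Normal(-1269/1172, 99/586)
obs 11: x=3/2 → posterior Normal(-552/641, 99/641)

mu_0=-552/641, tau_0^2=99/641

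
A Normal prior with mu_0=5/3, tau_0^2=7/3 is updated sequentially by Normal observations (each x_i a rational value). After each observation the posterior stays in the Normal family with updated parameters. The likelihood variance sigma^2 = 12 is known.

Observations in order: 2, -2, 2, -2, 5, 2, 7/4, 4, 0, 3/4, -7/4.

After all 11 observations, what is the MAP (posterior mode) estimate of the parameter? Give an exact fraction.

569/452

obs 1: x=2 → posterior Normal(74/43, 84/43)
obs 2: x=-2 → posterior Normal(6/5, 42/25)
obs 3: x=2 → posterior Normal(74/57, 28/19)
obs 4: x=-2 → posterior Normal(15/16, 21/16)
obs 5: x=5 → posterior Normal(95/71, 84/71)
obs 6: x=2 → posterior Normal(109/78, 14/13)
obs 7: x=7/4 → posterior Normal(97/68, 84/85)
obs 8: x=4 → posterior Normal(597/368, 21/23)
obs 9: x=0 → posterior Normal(199/132, 28/33)
obs 10: x=3/4 → posterior Normal(309/212, 42/53)
obs 11: x=-7/4 → posterior Normal(569/452, 84/113)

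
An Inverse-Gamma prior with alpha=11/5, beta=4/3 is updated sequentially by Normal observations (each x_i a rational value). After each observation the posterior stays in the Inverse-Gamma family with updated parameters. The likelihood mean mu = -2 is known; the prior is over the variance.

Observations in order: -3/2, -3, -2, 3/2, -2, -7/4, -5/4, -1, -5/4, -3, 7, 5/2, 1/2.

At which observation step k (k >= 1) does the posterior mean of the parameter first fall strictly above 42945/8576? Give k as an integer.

k = 11

obs 1: x=-3/2 → posterior Inverse-Gamma(27/10, 35/24)
obs 2: x=-3 → posterior Inverse-Gamma(16/5, 47/24)
obs 3: x=-2 → posterior Inverse-Gamma(37/10, 47/24)
obs 4: x=3/2 → posterior Inverse-Gamma(21/5, 97/12)
obs 5: x=-2 → posterior Inverse-Gamma(47/10, 97/12)
obs 6: x=-7/4 → posterior Inverse-Gamma(26/5, 779/96)
obs 7: x=-5/4 → posterior Inverse-Gamma(57/10, 403/48)
obs 8: x=-1 → posterior Inverse-Gamma(31/5, 427/48)
obs 9: x=-5/4 → posterior Inverse-Gamma(67/10, 881/96)
obs 10: x=-3 → posterior Inverse-Gamma(36/5, 929/96)
obs 11: x=7 → posterior Inverse-Gamma(77/10, 4817/96)
obs 12: x=5/2 → posterior Inverse-Gamma(41/5, 5789/96)
obs 13: x=1/2 → posterior Inverse-Gamma(87/10, 6089/96)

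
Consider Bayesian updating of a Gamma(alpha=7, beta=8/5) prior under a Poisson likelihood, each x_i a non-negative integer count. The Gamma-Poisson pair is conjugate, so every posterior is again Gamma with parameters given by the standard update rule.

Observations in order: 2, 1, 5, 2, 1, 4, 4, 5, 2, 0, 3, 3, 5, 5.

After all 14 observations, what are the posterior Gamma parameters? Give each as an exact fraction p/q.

alpha=49, beta=78/5

obs 1: x=2 → posterior Gamma(9, 13/5)
obs 2: x=1 → posterior Gamma(10, 18/5)
obs 3: x=5 → posterior Gamma(15, 23/5)
obs 4: x=2 → posterior Gamma(17, 28/5)
obs 5: x=1 → posterior Gamma(18, 33/5)
obs 6: x=4 → posterior Gamma(22, 38/5)
obs 7: x=4 → posterior Gamma(26, 43/5)
obs 8: x=5 → posterior Gamma(31, 48/5)
obs 9: x=2 → posterior Gamma(33, 53/5)
obs 10: x=0 → posterior Gamma(33, 58/5)
obs 11: x=3 → posterior Gamma(36, 63/5)
obs 12: x=3 → posterior Gamma(39, 68/5)
obs 13: x=5 → posterior Gamma(44, 73/5)
obs 14: x=5 → posterior Gamma(49, 78/5)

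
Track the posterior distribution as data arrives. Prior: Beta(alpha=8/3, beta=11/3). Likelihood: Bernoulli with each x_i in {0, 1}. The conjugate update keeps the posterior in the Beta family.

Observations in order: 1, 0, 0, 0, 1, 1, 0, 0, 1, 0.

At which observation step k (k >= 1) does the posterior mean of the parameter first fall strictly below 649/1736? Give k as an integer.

obs 1: x=1 → posterior Beta(11/3, 11/3)
obs 2: x=0 → posterior Beta(11/3, 14/3)
obs 3: x=0 → posterior Beta(11/3, 17/3)
obs 4: x=0 → posterior Beta(11/3, 20/3)
obs 5: x=1 → posterior Beta(14/3, 20/3)
obs 6: x=1 → posterior Beta(17/3, 20/3)
obs 7: x=0 → posterior Beta(17/3, 23/3)
obs 8: x=0 → posterior Beta(17/3, 26/3)
obs 9: x=1 → posterior Beta(20/3, 26/3)
obs 10: x=0 → posterior Beta(20/3, 29/3)

k = 4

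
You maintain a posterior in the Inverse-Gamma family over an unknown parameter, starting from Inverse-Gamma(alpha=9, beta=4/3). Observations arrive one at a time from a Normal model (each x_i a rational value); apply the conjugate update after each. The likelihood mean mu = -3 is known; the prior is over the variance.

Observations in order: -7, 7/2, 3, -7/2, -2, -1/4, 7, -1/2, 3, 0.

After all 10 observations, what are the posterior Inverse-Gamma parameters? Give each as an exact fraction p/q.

alpha=14, beta=12335/96

obs 1: x=-7 → posterior Inverse-Gamma(19/2, 28/3)
obs 2: x=7/2 → posterior Inverse-Gamma(10, 731/24)
obs 3: x=3 → posterior Inverse-Gamma(21/2, 1163/24)
obs 4: x=-7/2 → posterior Inverse-Gamma(11, 583/12)
obs 5: x=-2 → posterior Inverse-Gamma(23/2, 589/12)
obs 6: x=-1/4 → posterior Inverse-Gamma(12, 5075/96)
obs 7: x=7 → posterior Inverse-Gamma(25/2, 9875/96)
obs 8: x=-1/2 → posterior Inverse-Gamma(13, 10175/96)
obs 9: x=3 → posterior Inverse-Gamma(27/2, 11903/96)
obs 10: x=0 → posterior Inverse-Gamma(14, 12335/96)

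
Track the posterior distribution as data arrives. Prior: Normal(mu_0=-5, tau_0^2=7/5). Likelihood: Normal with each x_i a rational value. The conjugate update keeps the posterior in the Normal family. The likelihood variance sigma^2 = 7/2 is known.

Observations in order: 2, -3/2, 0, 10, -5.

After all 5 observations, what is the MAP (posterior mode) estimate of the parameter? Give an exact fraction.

obs 1: x=2 → posterior Normal(-3, 1)
obs 2: x=-3/2 → posterior Normal(-8/3, 7/9)
obs 3: x=0 → posterior Normal(-24/11, 7/11)
obs 4: x=10 → posterior Normal(-4/13, 7/13)
obs 5: x=-5 → posterior Normal(-14/15, 7/15)

-14/15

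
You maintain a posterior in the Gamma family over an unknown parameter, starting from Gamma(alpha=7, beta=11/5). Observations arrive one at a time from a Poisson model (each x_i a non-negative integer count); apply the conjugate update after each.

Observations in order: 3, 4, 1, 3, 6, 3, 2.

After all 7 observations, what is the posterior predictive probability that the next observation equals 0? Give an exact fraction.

1659499472763109991171612967522797815962278035456/33077684981700138043846177178617140686009839016451

obs 1: x=3 → posterior Gamma(10, 16/5)
obs 2: x=4 → posterior Gamma(14, 21/5)
obs 3: x=1 → posterior Gamma(15, 26/5)
obs 4: x=3 → posterior Gamma(18, 31/5)
obs 5: x=6 → posterior Gamma(24, 36/5)
obs 6: x=3 → posterior Gamma(27, 41/5)
obs 7: x=2 → posterior Gamma(29, 46/5)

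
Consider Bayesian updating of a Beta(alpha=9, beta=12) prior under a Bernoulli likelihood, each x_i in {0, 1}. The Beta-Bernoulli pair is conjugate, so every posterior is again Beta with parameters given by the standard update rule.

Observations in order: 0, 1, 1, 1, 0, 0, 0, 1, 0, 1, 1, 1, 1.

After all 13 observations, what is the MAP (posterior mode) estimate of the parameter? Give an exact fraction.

obs 1: x=0 → posterior Beta(9, 13)
obs 2: x=1 → posterior Beta(10, 13)
obs 3: x=1 → posterior Beta(11, 13)
obs 4: x=1 → posterior Beta(12, 13)
obs 5: x=0 → posterior Beta(12, 14)
obs 6: x=0 → posterior Beta(12, 15)
obs 7: x=0 → posterior Beta(12, 16)
obs 8: x=1 → posterior Beta(13, 16)
obs 9: x=0 → posterior Beta(13, 17)
obs 10: x=1 → posterior Beta(14, 17)
obs 11: x=1 → posterior Beta(15, 17)
obs 12: x=1 → posterior Beta(16, 17)
obs 13: x=1 → posterior Beta(17, 17)

1/2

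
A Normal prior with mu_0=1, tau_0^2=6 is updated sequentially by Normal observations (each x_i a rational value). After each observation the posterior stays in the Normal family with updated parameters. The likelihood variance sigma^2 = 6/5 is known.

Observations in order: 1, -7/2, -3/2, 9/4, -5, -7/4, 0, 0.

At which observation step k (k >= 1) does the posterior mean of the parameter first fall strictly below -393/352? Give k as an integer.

k = 3

obs 1: x=1 → posterior Normal(1, 1)
obs 2: x=-7/2 → posterior Normal(-23/22, 6/11)
obs 3: x=-3/2 → posterior Normal(-19/16, 3/8)
obs 4: x=9/4 → posterior Normal(-31/84, 2/7)
obs 5: x=-5 → posterior Normal(-131/104, 3/13)
obs 6: x=-7/4 → posterior Normal(-83/62, 6/31)
obs 7: x=0 → posterior Normal(-83/72, 1/6)
obs 8: x=0 → posterior Normal(-83/82, 6/41)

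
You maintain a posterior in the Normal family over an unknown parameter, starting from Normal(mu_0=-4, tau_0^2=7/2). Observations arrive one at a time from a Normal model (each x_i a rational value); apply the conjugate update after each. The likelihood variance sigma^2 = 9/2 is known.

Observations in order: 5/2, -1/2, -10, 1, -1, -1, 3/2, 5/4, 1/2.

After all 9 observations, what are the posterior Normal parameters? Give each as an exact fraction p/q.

obs 1: x=5/2 → posterior Normal(-37/32, 63/32)
obs 2: x=-1/2 → posterior Normal(-22/23, 63/46)
obs 3: x=-10 → posterior Normal(-46/15, 21/20)
obs 4: x=1 → posterior Normal(-85/37, 63/74)
obs 5: x=-1 → posterior Normal(-23/11, 63/88)
obs 6: x=-1 → posterior Normal(-33/17, 21/34)
obs 7: x=3/2 → posterior Normal(-177/116, 63/116)
obs 8: x=5/4 → posterior Normal(-319/260, 63/130)
obs 9: x=1/2 → posterior Normal(-305/288, 7/16)

mu_0=-305/288, tau_0^2=7/16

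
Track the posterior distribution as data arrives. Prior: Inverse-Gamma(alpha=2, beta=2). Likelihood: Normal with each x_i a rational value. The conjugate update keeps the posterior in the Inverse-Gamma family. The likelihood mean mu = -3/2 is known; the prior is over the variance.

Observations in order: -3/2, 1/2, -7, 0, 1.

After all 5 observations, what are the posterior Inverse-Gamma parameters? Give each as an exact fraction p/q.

alpha=9/2, beta=187/8

obs 1: x=-3/2 → posterior Inverse-Gamma(5/2, 2)
obs 2: x=1/2 → posterior Inverse-Gamma(3, 4)
obs 3: x=-7 → posterior Inverse-Gamma(7/2, 153/8)
obs 4: x=0 → posterior Inverse-Gamma(4, 81/4)
obs 5: x=1 → posterior Inverse-Gamma(9/2, 187/8)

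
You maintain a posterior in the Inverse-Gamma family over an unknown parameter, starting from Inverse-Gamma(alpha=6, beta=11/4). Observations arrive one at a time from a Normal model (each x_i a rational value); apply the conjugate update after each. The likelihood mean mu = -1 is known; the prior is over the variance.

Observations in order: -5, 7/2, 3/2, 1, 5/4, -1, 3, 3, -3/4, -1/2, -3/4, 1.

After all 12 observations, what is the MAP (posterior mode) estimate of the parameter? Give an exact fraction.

obs 1: x=-5 → posterior Inverse-Gamma(13/2, 43/4)
obs 2: x=7/2 → posterior Inverse-Gamma(7, 167/8)
obs 3: x=3/2 → posterior Inverse-Gamma(15/2, 24)
obs 4: x=1 → posterior Inverse-Gamma(8, 26)
obs 5: x=5/4 → posterior Inverse-Gamma(17/2, 913/32)
obs 6: x=-1 → posterior Inverse-Gamma(9, 913/32)
obs 7: x=3 → posterior Inverse-Gamma(19/2, 1169/32)
obs 8: x=3 → posterior Inverse-Gamma(10, 1425/32)
obs 9: x=-3/4 → posterior Inverse-Gamma(21/2, 713/16)
obs 10: x=-1/2 → posterior Inverse-Gamma(11, 715/16)
obs 11: x=-3/4 → posterior Inverse-Gamma(23/2, 1431/32)
obs 12: x=1 → posterior Inverse-Gamma(12, 1495/32)

115/32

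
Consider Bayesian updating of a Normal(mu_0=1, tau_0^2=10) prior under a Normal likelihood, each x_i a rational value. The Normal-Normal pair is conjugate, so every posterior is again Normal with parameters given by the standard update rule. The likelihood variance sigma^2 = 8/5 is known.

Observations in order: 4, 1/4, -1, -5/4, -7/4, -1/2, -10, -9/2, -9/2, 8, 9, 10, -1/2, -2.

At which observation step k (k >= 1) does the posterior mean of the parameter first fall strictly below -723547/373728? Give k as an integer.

obs 1: x=4 → posterior Normal(104/29, 40/29)
obs 2: x=1/4 → posterior Normal(49/24, 20/27)
obs 3: x=-1 → posterior Normal(341/316, 40/79)
obs 4: x=-5/4 → posterior Normal(27/52, 5/13)
obs 5: x=-7/4 → posterior Normal(41/516, 40/129)
obs 6: x=-1/2 → posterior Normal(-9/616, 20/77)
obs 7: x=-10 → posterior Normal(-1009/716, 40/179)
obs 8: x=-9/2 → posterior Normal(-1459/816, 10/51)
obs 9: x=-9/2 → posterior Normal(-1909/916, 40/229)
obs 10: x=8 → posterior Normal(-1109/1016, 20/127)
obs 11: x=9 → posterior Normal(-209/1116, 40/279)
obs 12: x=10 → posterior Normal(791/1216, 5/38)
obs 13: x=-1/2 → posterior Normal(741/1316, 40/329)
obs 14: x=-2 → posterior Normal(541/1416, 20/177)

k = 9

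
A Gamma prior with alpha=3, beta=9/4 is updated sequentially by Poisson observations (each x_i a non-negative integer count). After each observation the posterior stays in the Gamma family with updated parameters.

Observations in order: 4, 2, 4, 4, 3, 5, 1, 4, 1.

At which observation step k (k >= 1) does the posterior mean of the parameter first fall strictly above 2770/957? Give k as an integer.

k = 6

obs 1: x=4 → posterior Gamma(7, 13/4)
obs 2: x=2 → posterior Gamma(9, 17/4)
obs 3: x=4 → posterior Gamma(13, 21/4)
obs 4: x=4 → posterior Gamma(17, 25/4)
obs 5: x=3 → posterior Gamma(20, 29/4)
obs 6: x=5 → posterior Gamma(25, 33/4)
obs 7: x=1 → posterior Gamma(26, 37/4)
obs 8: x=4 → posterior Gamma(30, 41/4)
obs 9: x=1 → posterior Gamma(31, 45/4)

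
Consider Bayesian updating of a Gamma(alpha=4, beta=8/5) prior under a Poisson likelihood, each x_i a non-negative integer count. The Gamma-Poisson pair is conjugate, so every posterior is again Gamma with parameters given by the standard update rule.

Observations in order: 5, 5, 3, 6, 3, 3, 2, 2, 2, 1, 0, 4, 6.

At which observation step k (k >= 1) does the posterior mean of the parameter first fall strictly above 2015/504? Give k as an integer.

k = 4

obs 1: x=5 → posterior Gamma(9, 13/5)
obs 2: x=5 → posterior Gamma(14, 18/5)
obs 3: x=3 → posterior Gamma(17, 23/5)
obs 4: x=6 → posterior Gamma(23, 28/5)
obs 5: x=3 → posterior Gamma(26, 33/5)
obs 6: x=3 → posterior Gamma(29, 38/5)
obs 7: x=2 → posterior Gamma(31, 43/5)
obs 8: x=2 → posterior Gamma(33, 48/5)
obs 9: x=2 → posterior Gamma(35, 53/5)
obs 10: x=1 → posterior Gamma(36, 58/5)
obs 11: x=0 → posterior Gamma(36, 63/5)
obs 12: x=4 → posterior Gamma(40, 68/5)
obs 13: x=6 → posterior Gamma(46, 73/5)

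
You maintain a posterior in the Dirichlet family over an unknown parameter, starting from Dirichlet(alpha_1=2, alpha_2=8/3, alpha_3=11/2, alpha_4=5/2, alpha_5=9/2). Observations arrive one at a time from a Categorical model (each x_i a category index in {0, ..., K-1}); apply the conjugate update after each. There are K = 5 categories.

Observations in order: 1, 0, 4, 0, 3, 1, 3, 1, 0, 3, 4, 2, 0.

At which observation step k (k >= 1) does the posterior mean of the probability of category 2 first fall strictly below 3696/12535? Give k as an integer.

obs 1: x=1 → posterior Dirichlet(2, 11/3, 11/2, 5/2, 9/2)
obs 2: x=0 → posterior Dirichlet(3, 11/3, 11/2, 5/2, 9/2)
obs 3: x=4 → posterior Dirichlet(3, 11/3, 11/2, 5/2, 11/2)
obs 4: x=0 → posterior Dirichlet(4, 11/3, 11/2, 5/2, 11/2)
obs 5: x=3 → posterior Dirichlet(4, 11/3, 11/2, 7/2, 11/2)
obs 6: x=1 → posterior Dirichlet(4, 14/3, 11/2, 7/2, 11/2)
obs 7: x=3 → posterior Dirichlet(4, 14/3, 11/2, 9/2, 11/2)
obs 8: x=1 → posterior Dirichlet(4, 17/3, 11/2, 9/2, 11/2)
obs 9: x=0 → posterior Dirichlet(5, 17/3, 11/2, 9/2, 11/2)
obs 10: x=3 → posterior Dirichlet(5, 17/3, 11/2, 11/2, 11/2)
obs 11: x=4 → posterior Dirichlet(5, 17/3, 11/2, 11/2, 13/2)
obs 12: x=2 → posterior Dirichlet(5, 17/3, 13/2, 11/2, 13/2)
obs 13: x=0 → posterior Dirichlet(6, 17/3, 13/2, 11/2, 13/2)

k = 2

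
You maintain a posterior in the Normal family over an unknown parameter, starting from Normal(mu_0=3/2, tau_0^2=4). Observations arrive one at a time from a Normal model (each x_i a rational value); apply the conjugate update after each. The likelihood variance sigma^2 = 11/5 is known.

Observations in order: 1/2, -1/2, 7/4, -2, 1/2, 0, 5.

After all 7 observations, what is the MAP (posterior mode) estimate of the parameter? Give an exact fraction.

243/302

obs 1: x=1/2 → posterior Normal(53/62, 44/31)
obs 2: x=-1/2 → posterior Normal(11/34, 44/51)
obs 3: x=7/4 → posterior Normal(103/142, 44/71)
obs 4: x=-2 → posterior Normal(23/182, 44/91)
obs 5: x=1/2 → posterior Normal(43/222, 44/111)
obs 6: x=0 → posterior Normal(43/262, 44/131)
obs 7: x=5 → posterior Normal(243/302, 44/151)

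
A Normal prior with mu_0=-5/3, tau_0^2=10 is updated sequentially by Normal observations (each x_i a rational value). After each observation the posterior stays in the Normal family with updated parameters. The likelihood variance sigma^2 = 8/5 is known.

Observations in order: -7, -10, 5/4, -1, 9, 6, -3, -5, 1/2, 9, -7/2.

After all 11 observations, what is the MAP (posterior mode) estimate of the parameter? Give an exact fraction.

-1205/3348

obs 1: x=-7 → posterior Normal(-545/87, 40/29)
obs 2: x=-10 → posterior Normal(-1295/162, 20/27)
obs 3: x=5/4 → posterior Normal(-4805/948, 40/79)
obs 4: x=-1 → posterior Normal(-5105/1248, 5/13)
obs 5: x=9 → posterior Normal(-2405/1548, 40/129)
obs 6: x=6 → posterior Normal(-55/168, 20/77)
obs 7: x=-3 → posterior Normal(-1505/2148, 40/179)
obs 8: x=-5 → posterior Normal(-3005/2448, 10/51)
obs 9: x=1/2 → posterior Normal(-2855/2748, 40/229)
obs 10: x=9 → posterior Normal(-155/3048, 20/127)
obs 11: x=-7/2 → posterior Normal(-1205/3348, 40/279)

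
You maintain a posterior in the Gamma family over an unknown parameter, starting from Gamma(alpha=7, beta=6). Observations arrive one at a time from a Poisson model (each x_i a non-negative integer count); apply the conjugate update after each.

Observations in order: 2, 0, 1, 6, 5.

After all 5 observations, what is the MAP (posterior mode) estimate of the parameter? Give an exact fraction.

obs 1: x=2 → posterior Gamma(9, 7)
obs 2: x=0 → posterior Gamma(9, 8)
obs 3: x=1 → posterior Gamma(10, 9)
obs 4: x=6 → posterior Gamma(16, 10)
obs 5: x=5 → posterior Gamma(21, 11)

20/11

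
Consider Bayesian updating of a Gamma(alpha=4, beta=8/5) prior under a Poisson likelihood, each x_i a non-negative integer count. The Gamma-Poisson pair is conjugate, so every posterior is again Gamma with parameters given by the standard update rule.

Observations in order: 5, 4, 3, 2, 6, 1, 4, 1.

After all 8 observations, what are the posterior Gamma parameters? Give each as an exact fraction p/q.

obs 1: x=5 → posterior Gamma(9, 13/5)
obs 2: x=4 → posterior Gamma(13, 18/5)
obs 3: x=3 → posterior Gamma(16, 23/5)
obs 4: x=2 → posterior Gamma(18, 28/5)
obs 5: x=6 → posterior Gamma(24, 33/5)
obs 6: x=1 → posterior Gamma(25, 38/5)
obs 7: x=4 → posterior Gamma(29, 43/5)
obs 8: x=1 → posterior Gamma(30, 48/5)

alpha=30, beta=48/5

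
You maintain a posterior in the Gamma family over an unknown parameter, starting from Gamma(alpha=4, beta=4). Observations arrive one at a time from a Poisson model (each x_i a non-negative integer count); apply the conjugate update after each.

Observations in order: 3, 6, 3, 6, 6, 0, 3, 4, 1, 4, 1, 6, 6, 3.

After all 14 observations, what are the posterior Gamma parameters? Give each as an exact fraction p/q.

obs 1: x=3 → posterior Gamma(7, 5)
obs 2: x=6 → posterior Gamma(13, 6)
obs 3: x=3 → posterior Gamma(16, 7)
obs 4: x=6 → posterior Gamma(22, 8)
obs 5: x=6 → posterior Gamma(28, 9)
obs 6: x=0 → posterior Gamma(28, 10)
obs 7: x=3 → posterior Gamma(31, 11)
obs 8: x=4 → posterior Gamma(35, 12)
obs 9: x=1 → posterior Gamma(36, 13)
obs 10: x=4 → posterior Gamma(40, 14)
obs 11: x=1 → posterior Gamma(41, 15)
obs 12: x=6 → posterior Gamma(47, 16)
obs 13: x=6 → posterior Gamma(53, 17)
obs 14: x=3 → posterior Gamma(56, 18)

alpha=56, beta=18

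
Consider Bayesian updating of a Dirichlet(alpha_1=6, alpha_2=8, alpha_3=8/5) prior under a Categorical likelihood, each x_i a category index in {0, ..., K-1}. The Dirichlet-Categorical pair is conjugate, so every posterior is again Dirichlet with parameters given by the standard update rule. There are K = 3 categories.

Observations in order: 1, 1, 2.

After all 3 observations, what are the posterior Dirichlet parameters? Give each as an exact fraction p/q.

obs 1: x=1 → posterior Dirichlet(6, 9, 8/5)
obs 2: x=1 → posterior Dirichlet(6, 10, 8/5)
obs 3: x=2 → posterior Dirichlet(6, 10, 13/5)

alpha_1=6, alpha_2=10, alpha_3=13/5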